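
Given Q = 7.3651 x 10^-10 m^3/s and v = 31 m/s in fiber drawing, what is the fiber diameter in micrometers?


Cross-sectional area from continuity:
  A = Q / v = 7.3651 x 10^-10 / 31 = 2.375839 x 10^-11 m^2
Diameter from circular cross-section:
  d = sqrt(4A / pi) * 10^6 (m -> um)
  d = sqrt(4 * 2.375839 x 10^-11 / pi) * 10^6 = 5.5 um

5.5 um


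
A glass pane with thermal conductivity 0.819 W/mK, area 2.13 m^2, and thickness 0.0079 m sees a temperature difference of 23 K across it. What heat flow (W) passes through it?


Fourier's law: Q = k * A * dT / t
  Q = 0.819 * 2.13 * 23 / 0.0079
  Q = 40.12281 / 0.0079 = 5078.8 W

5078.8 W


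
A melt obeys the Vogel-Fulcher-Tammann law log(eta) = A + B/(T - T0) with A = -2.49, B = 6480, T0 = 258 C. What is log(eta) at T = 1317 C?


VFT equation: log(eta) = A + B / (T - T0)
  T - T0 = 1317 - 258 = 1059
  B / (T - T0) = 6480 / 1059 = 6.119
  log(eta) = -2.49 + 6.119 = 3.629

3.629


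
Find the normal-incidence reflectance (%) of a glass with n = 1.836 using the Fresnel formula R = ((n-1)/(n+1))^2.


Fresnel reflectance at normal incidence:
  R = ((n - 1)/(n + 1))^2
  (n - 1)/(n + 1) = (1.836 - 1)/(1.836 + 1) = 0.294781
  R = 0.294781^2 = 0.0868958
  R(%) = 0.0868958 * 100 = 8.69%

8.69%


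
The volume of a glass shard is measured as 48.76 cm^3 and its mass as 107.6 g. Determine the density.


Use the definition of density:
  rho = mass / volume
  rho = 107.6 / 48.76 = 2.207 g/cm^3

2.207 g/cm^3


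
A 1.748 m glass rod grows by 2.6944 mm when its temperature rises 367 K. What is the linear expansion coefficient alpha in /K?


Rearrange dL = alpha * L0 * dT for alpha:
  alpha = dL / (L0 * dT)
  alpha = (2.6944 / 1000) / (1.748 * 367) = 0.0000042 /K = 4.2 x 10^-6 /K

4.2 x 10^-6 /K


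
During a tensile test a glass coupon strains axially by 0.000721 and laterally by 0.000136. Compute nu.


Poisson's ratio: nu = lateral strain / axial strain
  nu = 0.000136 / 0.000721 = 0.1886

0.1886


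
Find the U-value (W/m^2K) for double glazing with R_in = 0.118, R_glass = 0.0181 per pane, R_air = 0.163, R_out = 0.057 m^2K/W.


Total thermal resistance (series):
  R_total = R_in + R_glass + R_air + R_glass + R_out
  R_total = 0.118 + 0.0181 + 0.163 + 0.0181 + 0.057 = 0.3742 m^2K/W
U-value = 1 / R_total = 1 / 0.3742 = 2.672 W/m^2K

2.672 W/m^2K


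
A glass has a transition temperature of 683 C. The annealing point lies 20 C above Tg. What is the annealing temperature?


The annealing temperature is Tg plus the offset:
  T_anneal = 683 + 20 = 703 C

703 C


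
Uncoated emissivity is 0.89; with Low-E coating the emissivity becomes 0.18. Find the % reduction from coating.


Percentage reduction = (1 - coated/uncoated) * 100
  Ratio = 0.18 / 0.89 = 0.2022
  Reduction = (1 - 0.2022) * 100 = 79.8%

79.8%


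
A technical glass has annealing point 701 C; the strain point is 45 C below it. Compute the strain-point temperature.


Strain point = annealing point - difference:
  T_strain = 701 - 45 = 656 C

656 C


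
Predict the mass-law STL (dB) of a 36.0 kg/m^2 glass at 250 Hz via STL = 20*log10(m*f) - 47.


Mass law: STL = 20 * log10(m * f) - 47
  m * f = 36.0 * 250 = 9000
  log10(9000) = 3.95424
  STL = 20 * 3.95424 - 47 = 79.0848 - 47 = 32.1 dB

32.1 dB


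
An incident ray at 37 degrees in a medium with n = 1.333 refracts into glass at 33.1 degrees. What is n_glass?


Apply Snell's law: n1 * sin(theta1) = n2 * sin(theta2)
  n2 = n1 * sin(theta1) / sin(theta2)
  sin(37) = 0.601815
  sin(33.1) = 0.546102
  n2 = 1.333 * 0.601815 / 0.546102 = 1.469

1.469


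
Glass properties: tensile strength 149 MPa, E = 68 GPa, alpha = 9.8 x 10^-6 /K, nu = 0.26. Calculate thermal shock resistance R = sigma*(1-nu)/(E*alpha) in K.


Thermal shock resistance: R = sigma * (1 - nu) / (E * alpha)
  Numerator = 149 * (1 - 0.26) = 110.26
  Denominator = 68 * 1000 * (9.8 x 10^-6) = 0.6664
  R = 110.26 / 0.6664 = 165.5 K

165.5 K


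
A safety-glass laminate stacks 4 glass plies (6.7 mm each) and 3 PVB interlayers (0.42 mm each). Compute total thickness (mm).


Total thickness = glass contribution + PVB contribution
  Glass: 4 * 6.7 = 26.8 mm
  PVB: 3 * 0.42 = 1.26 mm
  Total = 26.8 + 1.26 = 28.06 mm

28.06 mm


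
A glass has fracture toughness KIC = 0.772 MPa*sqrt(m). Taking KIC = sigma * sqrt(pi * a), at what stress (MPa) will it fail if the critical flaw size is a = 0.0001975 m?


Rearrange KIC = sigma * sqrt(pi * a):
  sigma = KIC / sqrt(pi * a)
  sqrt(pi * 0.0001975) = 0.024909
  sigma = 0.772 / 0.024909 = 30.99 MPa

30.99 MPa


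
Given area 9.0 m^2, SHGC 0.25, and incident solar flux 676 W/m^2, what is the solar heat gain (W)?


Solar heat gain: Q = Area * SHGC * Irradiance
  Q = 9.0 * 0.25 * 676 = 1521 W

1521 W


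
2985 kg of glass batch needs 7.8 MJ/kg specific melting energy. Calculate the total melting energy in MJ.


Total energy = mass * specific energy
  E = 2985 * 7.8 = 23283 MJ

23283 MJ


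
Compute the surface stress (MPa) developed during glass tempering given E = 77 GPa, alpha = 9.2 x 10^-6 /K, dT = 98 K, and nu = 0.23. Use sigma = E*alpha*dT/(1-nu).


Tempering stress: sigma = E * alpha * dT / (1 - nu)
  E (MPa) = 77 * 1000 = 77000
  Numerator = 77000 * (9.2 x 10^-6) * 98 = 69.4232
  Denominator = 1 - 0.23 = 0.77
  sigma = 69.4232 / 0.77 = 90.2 MPa

90.2 MPa


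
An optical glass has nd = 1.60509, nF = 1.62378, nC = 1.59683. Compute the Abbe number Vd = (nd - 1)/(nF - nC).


Abbe number formula: Vd = (nd - 1) / (nF - nC)
  nd - 1 = 1.60509 - 1 = 0.60509
  nF - nC = 1.62378 - 1.59683 = 0.02695
  Vd = 0.60509 / 0.02695 = 22.45

22.45


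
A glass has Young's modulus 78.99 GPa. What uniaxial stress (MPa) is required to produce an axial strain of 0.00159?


Rearrange E = sigma / epsilon:
  sigma = E * epsilon
  E (MPa) = 78.99 * 1000 = 78990
  sigma = 78990 * 0.00159 = 125.59 MPa

125.59 MPa


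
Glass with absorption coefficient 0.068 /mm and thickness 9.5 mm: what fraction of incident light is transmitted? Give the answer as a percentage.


Beer-Lambert law: T = exp(-alpha * thickness)
  exponent = -0.068 * 9.5 = -0.646
  T = exp(-0.646) = 0.5241
  Percentage = 0.5241 * 100 = 52.41%

52.41%


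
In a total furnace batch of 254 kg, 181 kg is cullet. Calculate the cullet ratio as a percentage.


Cullet ratio = (cullet mass / total batch mass) * 100
  Ratio = 181 / 254 * 100 = 71.26%

71.26%


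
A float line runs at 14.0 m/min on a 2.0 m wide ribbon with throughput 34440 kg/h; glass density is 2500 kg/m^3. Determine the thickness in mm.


Ribbon cross-section from mass balance:
  Volume rate = throughput / density = 34440 / 2500 = 13.776 m^3/h
  thickness = volume rate / (speed * 60 * width), i.e.
  thickness = throughput / (60 * speed * width * density) * 1000
  thickness = 34440 / (60 * 14.0 * 2.0 * 2500) * 1000 = 8.2 mm

8.2 mm


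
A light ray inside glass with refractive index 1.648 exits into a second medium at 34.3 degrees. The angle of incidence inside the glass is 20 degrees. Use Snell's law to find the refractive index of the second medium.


Apply Snell's law: n1 * sin(theta1) = n2 * sin(theta2)
  n2 = n1 * sin(theta1) / sin(theta2)
  sin(20) = 0.34202
  sin(34.3) = 0.563526
  n2 = 1.648 * 0.34202 / 0.563526 = 1.0002

1.0002


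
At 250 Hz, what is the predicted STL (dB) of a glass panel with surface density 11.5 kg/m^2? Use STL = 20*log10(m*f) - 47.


Mass law: STL = 20 * log10(m * f) - 47
  m * f = 11.5 * 250 = 2875
  log10(2875) = 3.45864
  STL = 20 * 3.45864 - 47 = 69.1728 - 47 = 22.2 dB

22.2 dB


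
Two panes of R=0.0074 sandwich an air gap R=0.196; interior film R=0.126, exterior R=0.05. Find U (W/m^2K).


Total thermal resistance (series):
  R_total = R_in + R_glass + R_air + R_glass + R_out
  R_total = 0.126 + 0.0074 + 0.196 + 0.0074 + 0.05 = 0.3868 m^2K/W
U-value = 1 / R_total = 1 / 0.3868 = 2.585 W/m^2K

2.585 W/m^2K


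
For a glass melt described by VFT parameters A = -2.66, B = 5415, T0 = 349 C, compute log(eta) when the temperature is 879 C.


VFT equation: log(eta) = A + B / (T - T0)
  T - T0 = 879 - 349 = 530
  B / (T - T0) = 5415 / 530 = 10.217
  log(eta) = -2.66 + 10.217 = 7.557

7.557


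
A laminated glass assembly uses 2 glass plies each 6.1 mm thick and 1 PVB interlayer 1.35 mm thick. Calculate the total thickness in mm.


Total thickness = glass contribution + PVB contribution
  Glass: 2 * 6.1 = 12.2 mm
  PVB: 1 * 1.35 = 1.35 mm
  Total = 12.2 + 1.35 = 13.55 mm

13.55 mm


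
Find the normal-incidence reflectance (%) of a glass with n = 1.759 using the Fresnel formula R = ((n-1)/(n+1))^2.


Fresnel reflectance at normal incidence:
  R = ((n - 1)/(n + 1))^2
  (n - 1)/(n + 1) = (1.759 - 1)/(1.759 + 1) = 0.2751
  R = 0.2751^2 = 0.07568
  R(%) = 0.07568 * 100 = 7.568%

7.568%


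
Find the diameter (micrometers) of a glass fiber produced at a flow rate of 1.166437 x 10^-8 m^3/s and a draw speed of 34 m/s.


Cross-sectional area from continuity:
  A = Q / v = 1.166437 x 10^-8 / 34 = 3.430697 x 10^-10 m^2
Diameter from circular cross-section:
  d = sqrt(4A / pi) * 10^6 (m -> um)
  d = sqrt(4 * 3.430697 x 10^-10 / pi) * 10^6 = 20.9 um

20.9 um


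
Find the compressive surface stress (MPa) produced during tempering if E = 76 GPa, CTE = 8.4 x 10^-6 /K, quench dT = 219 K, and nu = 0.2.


Tempering stress: sigma = E * alpha * dT / (1 - nu)
  E (MPa) = 76 * 1000 = 76000
  Numerator = 76000 * (8.4 x 10^-6) * 219 = 139.8096
  Denominator = 1 - 0.2 = 0.8
  sigma = 139.8096 / 0.8 = 174.8 MPa

174.8 MPa


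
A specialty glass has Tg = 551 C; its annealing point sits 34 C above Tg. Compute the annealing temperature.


The annealing temperature is Tg plus the offset:
  T_anneal = 551 + 34 = 585 C

585 C


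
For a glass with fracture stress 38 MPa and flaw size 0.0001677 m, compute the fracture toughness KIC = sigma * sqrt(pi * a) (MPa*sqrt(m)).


Fracture toughness: KIC = sigma * sqrt(pi * a)
  pi * a = pi * 0.0001677 = 0.000526845
  sqrt(pi * a) = 0.022953
  KIC = 38 * 0.022953 = 0.872 MPa*sqrt(m)

0.872 MPa*sqrt(m)


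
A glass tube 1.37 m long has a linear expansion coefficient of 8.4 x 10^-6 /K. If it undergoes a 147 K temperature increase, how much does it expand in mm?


Thermal expansion formula: dL = alpha * L0 * dT
  dL = (8.4 x 10^-6) * 1.37 * 147 = 0.00169168 m
Convert to mm: 0.00169168 * 1000 = 1.6917 mm

1.6917 mm


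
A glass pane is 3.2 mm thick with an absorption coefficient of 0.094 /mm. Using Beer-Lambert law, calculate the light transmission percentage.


Beer-Lambert law: T = exp(-alpha * thickness)
  exponent = -0.094 * 3.2 = -0.3008
  T = exp(-0.3008) = 0.7402
  Percentage = 0.7402 * 100 = 74.02%

74.02%


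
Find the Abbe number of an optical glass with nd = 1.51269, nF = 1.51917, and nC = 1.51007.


Abbe number formula: Vd = (nd - 1) / (nF - nC)
  nd - 1 = 1.51269 - 1 = 0.51269
  nF - nC = 1.51917 - 1.51007 = 0.0091
  Vd = 0.51269 / 0.0091 = 56.34

56.34


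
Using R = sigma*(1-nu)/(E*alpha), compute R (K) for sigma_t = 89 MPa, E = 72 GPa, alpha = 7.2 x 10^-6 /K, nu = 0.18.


Thermal shock resistance: R = sigma * (1 - nu) / (E * alpha)
  Numerator = 89 * (1 - 0.18) = 72.98
  Denominator = 72 * 1000 * (7.2 x 10^-6) = 0.5184
  R = 72.98 / 0.5184 = 140.8 K

140.8 K


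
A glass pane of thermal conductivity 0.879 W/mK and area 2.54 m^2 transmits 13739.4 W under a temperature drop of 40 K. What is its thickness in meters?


Fourier's law: t = k * A * dT / Q
  t = 0.879 * 2.54 * 40 / 13739.4
  t = 89.3064 / 13739.4 = 0.0065 m

0.0065 m


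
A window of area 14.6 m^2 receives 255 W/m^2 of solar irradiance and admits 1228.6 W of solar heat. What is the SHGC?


Rearrange Q = Area * SHGC * Irradiance:
  SHGC = Q / (Area * Irradiance)
  SHGC = 1228.6 / (14.6 * 255) = 0.33

0.33


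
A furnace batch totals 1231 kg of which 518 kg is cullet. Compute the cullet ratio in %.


Cullet ratio = (cullet mass / total batch mass) * 100
  Ratio = 518 / 1231 * 100 = 42.08%

42.08%


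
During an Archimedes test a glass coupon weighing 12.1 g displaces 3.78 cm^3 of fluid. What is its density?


Use the definition of density:
  rho = mass / volume
  rho = 12.1 / 3.78 = 3.201 g/cm^3

3.201 g/cm^3


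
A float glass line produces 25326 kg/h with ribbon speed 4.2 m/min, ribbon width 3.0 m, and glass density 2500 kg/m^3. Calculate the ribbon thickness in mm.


Ribbon cross-section from mass balance:
  Volume rate = throughput / density = 25326 / 2500 = 10.1304 m^3/h
  thickness = volume rate / (speed * 60 * width), i.e.
  thickness = throughput / (60 * speed * width * density) * 1000
  thickness = 25326 / (60 * 4.2 * 3.0 * 2500) * 1000 = 13.4 mm

13.4 mm


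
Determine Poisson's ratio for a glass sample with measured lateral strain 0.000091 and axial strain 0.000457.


Poisson's ratio: nu = lateral strain / axial strain
  nu = 0.000091 / 0.000457 = 0.1991

0.1991


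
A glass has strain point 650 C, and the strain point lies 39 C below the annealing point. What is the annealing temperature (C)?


T_anneal = T_strain + gap:
  T_anneal = 650 + 39 = 689 C

689 C


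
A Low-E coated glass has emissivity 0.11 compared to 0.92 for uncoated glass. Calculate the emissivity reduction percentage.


Percentage reduction = (1 - coated/uncoated) * 100
  Ratio = 0.11 / 0.92 = 0.1196
  Reduction = (1 - 0.1196) * 100 = 88.0%

88.0%


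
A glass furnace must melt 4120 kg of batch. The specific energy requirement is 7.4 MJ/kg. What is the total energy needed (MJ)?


Total energy = mass * specific energy
  E = 4120 * 7.4 = 30488 MJ

30488 MJ


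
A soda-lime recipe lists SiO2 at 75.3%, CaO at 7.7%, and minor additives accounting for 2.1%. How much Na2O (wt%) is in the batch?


Pieces sum to 100%:
  Na2O = 100 - (SiO2 + CaO + others)
  Na2O = 100 - (75.3 + 7.7 + 2.1) = 14.9%

14.9%


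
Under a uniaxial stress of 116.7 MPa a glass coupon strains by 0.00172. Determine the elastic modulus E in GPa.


Young's modulus: E = stress / strain
  E = 116.7 MPa / 0.00172 = 67848.84 MPa
Convert to GPa: 67848.84 / 1000 = 67.85 GPa

67.85 GPa


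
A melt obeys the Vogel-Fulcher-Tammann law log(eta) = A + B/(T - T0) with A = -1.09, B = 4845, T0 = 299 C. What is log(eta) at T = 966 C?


VFT equation: log(eta) = A + B / (T - T0)
  T - T0 = 966 - 299 = 667
  B / (T - T0) = 4845 / 667 = 7.264
  log(eta) = -1.09 + 7.264 = 6.174

6.174


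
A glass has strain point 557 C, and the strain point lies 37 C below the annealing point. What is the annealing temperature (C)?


T_anneal = T_strain + gap:
  T_anneal = 557 + 37 = 594 C

594 C


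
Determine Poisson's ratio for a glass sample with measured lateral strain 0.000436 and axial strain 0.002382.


Poisson's ratio: nu = lateral strain / axial strain
  nu = 0.000436 / 0.002382 = 0.183

0.183


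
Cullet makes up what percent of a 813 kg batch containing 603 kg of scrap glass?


Cullet ratio = (cullet mass / total batch mass) * 100
  Ratio = 603 / 813 * 100 = 74.17%

74.17%


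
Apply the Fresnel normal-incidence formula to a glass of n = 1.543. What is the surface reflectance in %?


Fresnel reflectance at normal incidence:
  R = ((n - 1)/(n + 1))^2
  (n - 1)/(n + 1) = (1.543 - 1)/(1.543 + 1) = 0.213527
  R = 0.213527^2 = 0.0455938
  R(%) = 0.0455938 * 100 = 4.559%

4.559%


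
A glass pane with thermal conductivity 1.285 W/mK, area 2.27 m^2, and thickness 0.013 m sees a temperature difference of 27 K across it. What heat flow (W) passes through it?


Fourier's law: Q = k * A * dT / t
  Q = 1.285 * 2.27 * 27 / 0.013
  Q = 78.75765 / 0.013 = 6058.3 W

6058.3 W


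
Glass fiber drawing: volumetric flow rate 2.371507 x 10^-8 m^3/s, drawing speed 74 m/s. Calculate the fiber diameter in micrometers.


Cross-sectional area from continuity:
  A = Q / v = 2.371507 x 10^-8 / 74 = 3.204739 x 10^-10 m^2
Diameter from circular cross-section:
  d = sqrt(4A / pi) * 10^6 (m -> um)
  d = sqrt(4 * 3.204739 x 10^-10 / pi) * 10^6 = 20.2 um

20.2 um


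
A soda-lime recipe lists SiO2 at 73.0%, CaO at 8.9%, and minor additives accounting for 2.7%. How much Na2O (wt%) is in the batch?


Pieces sum to 100%:
  Na2O = 100 - (SiO2 + CaO + others)
  Na2O = 100 - (73.0 + 8.9 + 2.7) = 15.4%

15.4%


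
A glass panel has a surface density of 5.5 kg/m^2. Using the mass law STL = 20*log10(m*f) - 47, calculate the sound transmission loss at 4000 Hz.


Mass law: STL = 20 * log10(m * f) - 47
  m * f = 5.5 * 4000 = 22000
  log10(22000) = 4.34242
  STL = 20 * 4.34242 - 47 = 86.8484 - 47 = 39.8 dB

39.8 dB


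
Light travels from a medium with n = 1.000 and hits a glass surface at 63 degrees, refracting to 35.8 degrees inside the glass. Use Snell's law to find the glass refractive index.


Apply Snell's law: n1 * sin(theta1) = n2 * sin(theta2)
  n2 = n1 * sin(theta1) / sin(theta2)
  sin(63) = 0.891007
  sin(35.8) = 0.584958
  n2 = 1.000 * 0.891007 / 0.584958 = 1.5232

1.5232


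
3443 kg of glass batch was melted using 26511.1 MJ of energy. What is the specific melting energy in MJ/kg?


Rearrange E = m * s for s:
  s = E / m
  s = 26511.1 / 3443 = 7.7 MJ/kg

7.7 MJ/kg


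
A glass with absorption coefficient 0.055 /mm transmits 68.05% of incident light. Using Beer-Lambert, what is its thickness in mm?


Rearrange T = exp(-alpha * thickness):
  thickness = -ln(T) / alpha
  T = 68.05/100 = 0.6805
  ln(T) = -0.38493
  -ln(T) = 0.38493
  thickness = 0.38493 / 0.055 = 7.0 mm

7.0 mm


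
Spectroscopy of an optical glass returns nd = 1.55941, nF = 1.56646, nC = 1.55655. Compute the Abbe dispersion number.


Abbe number formula: Vd = (nd - 1) / (nF - nC)
  nd - 1 = 1.55941 - 1 = 0.55941
  nF - nC = 1.56646 - 1.55655 = 0.00991
  Vd = 0.55941 / 0.00991 = 56.45

56.45


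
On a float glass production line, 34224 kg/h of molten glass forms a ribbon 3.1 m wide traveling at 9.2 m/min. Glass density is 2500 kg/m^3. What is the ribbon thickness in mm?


Ribbon cross-section from mass balance:
  Volume rate = throughput / density = 34224 / 2500 = 13.6896 m^3/h
  thickness = volume rate / (speed * 60 * width), i.e.
  thickness = throughput / (60 * speed * width * density) * 1000
  thickness = 34224 / (60 * 9.2 * 3.1 * 2500) * 1000 = 8.0 mm

8.0 mm


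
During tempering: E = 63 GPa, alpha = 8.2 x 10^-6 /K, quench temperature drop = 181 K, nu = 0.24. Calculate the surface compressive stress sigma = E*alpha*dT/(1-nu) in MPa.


Tempering stress: sigma = E * alpha * dT / (1 - nu)
  E (MPa) = 63 * 1000 = 63000
  Numerator = 63000 * (8.2 x 10^-6) * 181 = 93.5046
  Denominator = 1 - 0.24 = 0.76
  sigma = 93.5046 / 0.76 = 123.0 MPa

123.0 MPa


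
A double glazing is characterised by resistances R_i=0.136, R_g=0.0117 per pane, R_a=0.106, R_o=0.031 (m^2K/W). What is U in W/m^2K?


Total thermal resistance (series):
  R_total = R_in + R_glass + R_air + R_glass + R_out
  R_total = 0.136 + 0.0117 + 0.106 + 0.0117 + 0.031 = 0.2964 m^2K/W
U-value = 1 / R_total = 1 / 0.2964 = 3.374 W/m^2K

3.374 W/m^2K


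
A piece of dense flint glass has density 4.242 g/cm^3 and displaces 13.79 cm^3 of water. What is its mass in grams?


Rearrange rho = m / V:
  m = rho * V
  m = 4.242 * 13.79 = 58.497 g

58.497 g


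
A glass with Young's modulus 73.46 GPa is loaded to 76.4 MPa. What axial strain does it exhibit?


Rearrange E = sigma / epsilon:
  epsilon = sigma / E
  E (MPa) = 73.46 * 1000 = 73460
  epsilon = 76.4 / 73460 = 0.00104

0.00104


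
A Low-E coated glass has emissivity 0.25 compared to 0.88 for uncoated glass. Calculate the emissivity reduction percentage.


Percentage reduction = (1 - coated/uncoated) * 100
  Ratio = 0.25 / 0.88 = 0.2841
  Reduction = (1 - 0.2841) * 100 = 71.6%

71.6%


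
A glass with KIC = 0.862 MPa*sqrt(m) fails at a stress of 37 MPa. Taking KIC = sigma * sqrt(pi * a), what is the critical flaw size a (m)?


Rearrange KIC = sigma * sqrt(pi * a):
  sqrt(pi * a) = KIC / sigma
  sqrt(pi * a) = 0.862 / 37 = 0.023297
  a = (KIC / sigma)^2 / pi
  a = 0.023297^2 / pi = 0.0001728 m

0.0001728 m


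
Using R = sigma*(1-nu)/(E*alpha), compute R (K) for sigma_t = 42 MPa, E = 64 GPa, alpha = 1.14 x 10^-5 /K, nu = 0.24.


Thermal shock resistance: R = sigma * (1 - nu) / (E * alpha)
  Numerator = 42 * (1 - 0.24) = 31.92
  Denominator = 64 * 1000 * (1.14 x 10^-5) = 0.7296
  R = 31.92 / 0.7296 = 43.8 K

43.8 K


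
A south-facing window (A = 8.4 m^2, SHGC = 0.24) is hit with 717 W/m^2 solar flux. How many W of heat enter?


Solar heat gain: Q = Area * SHGC * Irradiance
  Q = 8.4 * 0.24 * 717 = 1445.5 W

1445.5 W


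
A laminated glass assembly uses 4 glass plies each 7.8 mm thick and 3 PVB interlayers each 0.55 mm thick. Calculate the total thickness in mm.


Total thickness = glass contribution + PVB contribution
  Glass: 4 * 7.8 = 31.2 mm
  PVB: 3 * 0.55 = 1.65 mm
  Total = 31.2 + 1.65 = 32.85 mm

32.85 mm


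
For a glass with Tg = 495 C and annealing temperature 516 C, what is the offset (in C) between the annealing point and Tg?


Offset = T_anneal - Tg:
  offset = 516 - 495 = 21 C

21 C


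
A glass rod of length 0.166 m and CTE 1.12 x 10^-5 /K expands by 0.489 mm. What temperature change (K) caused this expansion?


Rearrange dL = alpha * L0 * dT for dT:
  dT = dL / (alpha * L0)
  dL (m) = 0.489 / 1000 = 0.000489
  dT = 0.000489 / ((1.12 x 10^-5) * 0.166) = 263.0 K

263.0 K


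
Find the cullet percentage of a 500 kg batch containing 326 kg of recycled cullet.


Cullet ratio = (cullet mass / total batch mass) * 100
  Ratio = 326 / 500 * 100 = 65.2%

65.2%


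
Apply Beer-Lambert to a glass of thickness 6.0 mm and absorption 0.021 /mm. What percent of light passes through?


Beer-Lambert law: T = exp(-alpha * thickness)
  exponent = -0.021 * 6.0 = -0.126
  T = exp(-0.126) = 0.8816
  Percentage = 0.8816 * 100 = 88.16%

88.16%


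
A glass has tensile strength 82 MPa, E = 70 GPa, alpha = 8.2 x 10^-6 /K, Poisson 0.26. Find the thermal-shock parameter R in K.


Thermal shock resistance: R = sigma * (1 - nu) / (E * alpha)
  Numerator = 82 * (1 - 0.26) = 60.68
  Denominator = 70 * 1000 * (8.2 x 10^-6) = 0.574
  R = 60.68 / 0.574 = 105.7 K

105.7 K


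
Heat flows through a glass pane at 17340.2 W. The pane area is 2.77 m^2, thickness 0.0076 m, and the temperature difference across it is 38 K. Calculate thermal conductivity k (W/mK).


Fourier's law rearranged: k = Q * t / (A * dT)
  Numerator = 17340.2 * 0.0076 = 131.78552
  Denominator = 2.77 * 38 = 105.26
  k = 131.78552 / 105.26 = 1.252 W/mK

1.252 W/mK


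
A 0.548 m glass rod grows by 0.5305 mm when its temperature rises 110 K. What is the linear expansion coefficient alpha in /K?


Rearrange dL = alpha * L0 * dT for alpha:
  alpha = dL / (L0 * dT)
  alpha = (0.5305 / 1000) / (0.548 * 110) = 0.000008801 /K = 8.801 x 10^-6 /K

8.801 x 10^-6 /K


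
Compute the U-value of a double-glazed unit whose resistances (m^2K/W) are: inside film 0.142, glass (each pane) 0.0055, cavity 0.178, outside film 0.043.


Total thermal resistance (series):
  R_total = R_in + R_glass + R_air + R_glass + R_out
  R_total = 0.142 + 0.0055 + 0.178 + 0.0055 + 0.043 = 0.374 m^2K/W
U-value = 1 / R_total = 1 / 0.374 = 2.674 W/m^2K

2.674 W/m^2K


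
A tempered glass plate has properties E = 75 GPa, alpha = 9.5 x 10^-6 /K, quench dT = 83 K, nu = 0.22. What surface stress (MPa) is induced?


Tempering stress: sigma = E * alpha * dT / (1 - nu)
  E (MPa) = 75 * 1000 = 75000
  Numerator = 75000 * (9.5 x 10^-6) * 83 = 59.1375
  Denominator = 1 - 0.22 = 0.78
  sigma = 59.1375 / 0.78 = 75.8 MPa

75.8 MPa


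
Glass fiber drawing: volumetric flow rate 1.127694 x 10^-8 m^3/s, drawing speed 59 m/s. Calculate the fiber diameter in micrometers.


Cross-sectional area from continuity:
  A = Q / v = 1.127694 x 10^-8 / 59 = 1.911346 x 10^-10 m^2
Diameter from circular cross-section:
  d = sqrt(4A / pi) * 10^6 (m -> um)
  d = sqrt(4 * 1.911346 x 10^-10 / pi) * 10^6 = 15.6 um

15.6 um


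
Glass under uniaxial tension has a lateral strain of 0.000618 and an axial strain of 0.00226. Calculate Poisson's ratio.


Poisson's ratio: nu = lateral strain / axial strain
  nu = 0.000618 / 0.00226 = 0.2735

0.2735


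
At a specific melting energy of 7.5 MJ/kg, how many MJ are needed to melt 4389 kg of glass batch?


Total energy = mass * specific energy
  E = 4389 * 7.5 = 32917.5 MJ

32917.5 MJ


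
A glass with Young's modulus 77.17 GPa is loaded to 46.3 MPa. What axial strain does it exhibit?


Rearrange E = sigma / epsilon:
  epsilon = sigma / E
  E (MPa) = 77.17 * 1000 = 77170
  epsilon = 46.3 / 77170 = 0.0006

0.0006


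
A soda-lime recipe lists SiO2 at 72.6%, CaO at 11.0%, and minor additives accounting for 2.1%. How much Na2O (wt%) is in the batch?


Pieces sum to 100%:
  Na2O = 100 - (SiO2 + CaO + others)
  Na2O = 100 - (72.6 + 11.0 + 2.1) = 14.3%

14.3%


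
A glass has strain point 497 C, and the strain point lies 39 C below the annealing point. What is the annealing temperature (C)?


T_anneal = T_strain + gap:
  T_anneal = 497 + 39 = 536 C

536 C


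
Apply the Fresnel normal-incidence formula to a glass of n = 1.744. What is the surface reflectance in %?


Fresnel reflectance at normal incidence:
  R = ((n - 1)/(n + 1))^2
  (n - 1)/(n + 1) = (1.744 - 1)/(1.744 + 1) = 0.271137
  R = 0.271137^2 = 0.0735153
  R(%) = 0.0735153 * 100 = 7.352%

7.352%


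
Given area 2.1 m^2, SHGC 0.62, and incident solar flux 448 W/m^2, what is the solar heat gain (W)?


Solar heat gain: Q = Area * SHGC * Irradiance
  Q = 2.1 * 0.62 * 448 = 583.3 W

583.3 W


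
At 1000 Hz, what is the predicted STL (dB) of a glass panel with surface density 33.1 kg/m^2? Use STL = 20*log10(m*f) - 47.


Mass law: STL = 20 * log10(m * f) - 47
  m * f = 33.1 * 1000 = 33100
  log10(33100) = 4.51983
  STL = 20 * 4.51983 - 47 = 90.3966 - 47 = 43.4 dB

43.4 dB


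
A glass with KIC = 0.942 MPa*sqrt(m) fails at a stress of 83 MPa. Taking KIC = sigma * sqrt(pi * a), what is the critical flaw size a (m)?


Rearrange KIC = sigma * sqrt(pi * a):
  sqrt(pi * a) = KIC / sigma
  sqrt(pi * a) = 0.942 / 83 = 0.011349
  a = (KIC / sigma)^2 / pi
  a = 0.011349^2 / pi = 0.000041 m

0.000041 m


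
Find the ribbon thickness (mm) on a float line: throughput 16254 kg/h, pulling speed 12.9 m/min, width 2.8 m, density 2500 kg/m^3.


Ribbon cross-section from mass balance:
  Volume rate = throughput / density = 16254 / 2500 = 6.5016 m^3/h
  thickness = volume rate / (speed * 60 * width), i.e.
  thickness = throughput / (60 * speed * width * density) * 1000
  thickness = 16254 / (60 * 12.9 * 2.8 * 2500) * 1000 = 3.0 mm

3.0 mm


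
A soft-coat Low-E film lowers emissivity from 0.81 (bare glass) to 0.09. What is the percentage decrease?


Percentage reduction = (1 - coated/uncoated) * 100
  Ratio = 0.09 / 0.81 = 0.1111
  Reduction = (1 - 0.1111) * 100 = 88.9%

88.9%


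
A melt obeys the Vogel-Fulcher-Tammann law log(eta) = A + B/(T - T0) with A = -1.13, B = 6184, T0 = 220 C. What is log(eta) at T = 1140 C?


VFT equation: log(eta) = A + B / (T - T0)
  T - T0 = 1140 - 220 = 920
  B / (T - T0) = 6184 / 920 = 6.722
  log(eta) = -1.13 + 6.722 = 5.592

5.592


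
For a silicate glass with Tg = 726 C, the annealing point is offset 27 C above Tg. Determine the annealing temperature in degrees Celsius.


The annealing temperature is Tg plus the offset:
  T_anneal = 726 + 27 = 753 C

753 C


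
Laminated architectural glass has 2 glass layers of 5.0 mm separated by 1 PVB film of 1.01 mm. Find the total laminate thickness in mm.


Total thickness = glass contribution + PVB contribution
  Glass: 2 * 5.0 = 10.0 mm
  PVB: 1 * 1.01 = 1.01 mm
  Total = 10.0 + 1.01 = 11.01 mm

11.01 mm


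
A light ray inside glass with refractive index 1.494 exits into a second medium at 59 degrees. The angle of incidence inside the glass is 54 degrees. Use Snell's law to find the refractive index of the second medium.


Apply Snell's law: n1 * sin(theta1) = n2 * sin(theta2)
  n2 = n1 * sin(theta1) / sin(theta2)
  sin(54) = 0.809017
  sin(59) = 0.857167
  n2 = 1.494 * 0.809017 / 0.857167 = 1.4101

1.4101


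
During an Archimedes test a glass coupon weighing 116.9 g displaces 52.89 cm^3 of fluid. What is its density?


Use the definition of density:
  rho = mass / volume
  rho = 116.9 / 52.89 = 2.21 g/cm^3

2.21 g/cm^3


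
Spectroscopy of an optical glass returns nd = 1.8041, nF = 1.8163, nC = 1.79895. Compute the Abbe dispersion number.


Abbe number formula: Vd = (nd - 1) / (nF - nC)
  nd - 1 = 1.8041 - 1 = 0.8041
  nF - nC = 1.8163 - 1.79895 = 0.01735
  Vd = 0.8041 / 0.01735 = 46.35

46.35


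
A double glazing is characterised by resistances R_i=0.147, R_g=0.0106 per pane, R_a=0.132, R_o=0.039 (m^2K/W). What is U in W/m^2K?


Total thermal resistance (series):
  R_total = R_in + R_glass + R_air + R_glass + R_out
  R_total = 0.147 + 0.0106 + 0.132 + 0.0106 + 0.039 = 0.3392 m^2K/W
U-value = 1 / R_total = 1 / 0.3392 = 2.948 W/m^2K

2.948 W/m^2K


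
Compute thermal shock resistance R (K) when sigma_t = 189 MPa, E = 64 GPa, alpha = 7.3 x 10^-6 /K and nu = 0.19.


Thermal shock resistance: R = sigma * (1 - nu) / (E * alpha)
  Numerator = 189 * (1 - 0.19) = 153.09
  Denominator = 64 * 1000 * (7.3 x 10^-6) = 0.4672
  R = 153.09 / 0.4672 = 327.7 K

327.7 K


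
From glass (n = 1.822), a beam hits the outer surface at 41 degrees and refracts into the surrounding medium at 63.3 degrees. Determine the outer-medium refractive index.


Apply Snell's law: n1 * sin(theta1) = n2 * sin(theta2)
  n2 = n1 * sin(theta1) / sin(theta2)
  sin(41) = 0.656059
  sin(63.3) = 0.893371
  n2 = 1.822 * 0.656059 / 0.893371 = 1.338

1.338


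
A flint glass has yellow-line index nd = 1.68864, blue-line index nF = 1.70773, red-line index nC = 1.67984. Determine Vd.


Abbe number formula: Vd = (nd - 1) / (nF - nC)
  nd - 1 = 1.68864 - 1 = 0.68864
  nF - nC = 1.70773 - 1.67984 = 0.02789
  Vd = 0.68864 / 0.02789 = 24.69

24.69


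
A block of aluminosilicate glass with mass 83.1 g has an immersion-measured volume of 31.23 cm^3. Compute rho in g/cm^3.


Use the definition of density:
  rho = mass / volume
  rho = 83.1 / 31.23 = 2.661 g/cm^3

2.661 g/cm^3


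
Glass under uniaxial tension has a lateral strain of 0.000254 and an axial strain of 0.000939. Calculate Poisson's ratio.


Poisson's ratio: nu = lateral strain / axial strain
  nu = 0.000254 / 0.000939 = 0.2705

0.2705


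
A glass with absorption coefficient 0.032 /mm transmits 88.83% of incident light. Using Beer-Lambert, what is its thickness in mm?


Rearrange T = exp(-alpha * thickness):
  thickness = -ln(T) / alpha
  T = 88.83/100 = 0.8883
  ln(T) = -0.11845
  -ln(T) = 0.11845
  thickness = 0.11845 / 0.032 = 3.7 mm

3.7 mm


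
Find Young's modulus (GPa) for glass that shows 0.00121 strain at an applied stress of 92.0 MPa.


Young's modulus: E = stress / strain
  E = 92.0 MPa / 0.00121 = 76033.06 MPa
Convert to GPa: 76033.06 / 1000 = 76.03 GPa

76.03 GPa


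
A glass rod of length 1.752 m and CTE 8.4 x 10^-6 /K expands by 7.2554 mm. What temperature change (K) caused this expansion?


Rearrange dL = alpha * L0 * dT for dT:
  dT = dL / (alpha * L0)
  dL (m) = 7.2554 / 1000 = 0.0072554
  dT = 0.0072554 / ((8.4 x 10^-6) * 1.752) = 493.0 K

493.0 K


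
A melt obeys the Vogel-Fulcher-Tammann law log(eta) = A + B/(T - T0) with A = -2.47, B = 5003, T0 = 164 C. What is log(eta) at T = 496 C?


VFT equation: log(eta) = A + B / (T - T0)
  T - T0 = 496 - 164 = 332
  B / (T - T0) = 5003 / 332 = 15.069
  log(eta) = -2.47 + 15.069 = 12.599

12.599


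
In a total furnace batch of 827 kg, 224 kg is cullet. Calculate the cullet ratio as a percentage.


Cullet ratio = (cullet mass / total batch mass) * 100
  Ratio = 224 / 827 * 100 = 27.09%

27.09%


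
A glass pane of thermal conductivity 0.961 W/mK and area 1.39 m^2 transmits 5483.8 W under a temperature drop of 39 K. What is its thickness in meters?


Fourier's law: t = k * A * dT / Q
  t = 0.961 * 1.39 * 39 / 5483.8
  t = 52.09581 / 5483.8 = 0.0095 m

0.0095 m


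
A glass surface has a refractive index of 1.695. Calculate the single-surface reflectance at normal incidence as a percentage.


Fresnel reflectance at normal incidence:
  R = ((n - 1)/(n + 1))^2
  (n - 1)/(n + 1) = (1.695 - 1)/(1.695 + 1) = 0.257885
  R = 0.257885^2 = 0.0665047
  R(%) = 0.0665047 * 100 = 6.65%

6.65%


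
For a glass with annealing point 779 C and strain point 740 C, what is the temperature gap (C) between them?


Gap = T_anneal - T_strain:
  gap = 779 - 740 = 39 C

39 C


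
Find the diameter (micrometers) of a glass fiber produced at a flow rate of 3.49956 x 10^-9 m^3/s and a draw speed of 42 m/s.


Cross-sectional area from continuity:
  A = Q / v = 3.49956 x 10^-9 / 42 = 8.332286 x 10^-11 m^2
Diameter from circular cross-section:
  d = sqrt(4A / pi) * 10^6 (m -> um)
  d = sqrt(4 * 8.332286 x 10^-11 / pi) * 10^6 = 10.3 um

10.3 um


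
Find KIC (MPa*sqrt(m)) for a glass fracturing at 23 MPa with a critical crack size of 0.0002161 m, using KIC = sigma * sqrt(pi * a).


Fracture toughness: KIC = sigma * sqrt(pi * a)
  pi * a = pi * 0.0002161 = 0.000678898
  sqrt(pi * a) = 0.026056
  KIC = 23 * 0.026056 = 0.599 MPa*sqrt(m)

0.599 MPa*sqrt(m)


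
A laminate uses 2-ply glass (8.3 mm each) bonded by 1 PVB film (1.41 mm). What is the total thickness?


Total thickness = glass contribution + PVB contribution
  Glass: 2 * 8.3 = 16.6 mm
  PVB: 1 * 1.41 = 1.41 mm
  Total = 16.6 + 1.41 = 18.01 mm

18.01 mm


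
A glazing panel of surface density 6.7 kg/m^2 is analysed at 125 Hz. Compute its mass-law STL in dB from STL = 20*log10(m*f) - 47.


Mass law: STL = 20 * log10(m * f) - 47
  m * f = 6.7 * 125 = 837.5
  log10(837.5) = 2.92298
  STL = 20 * 2.92298 - 47 = 58.4596 - 47 = 11.5 dB

11.5 dB


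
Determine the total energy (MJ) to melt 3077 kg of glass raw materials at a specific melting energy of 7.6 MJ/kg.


Total energy = mass * specific energy
  E = 3077 * 7.6 = 23385.2 MJ

23385.2 MJ


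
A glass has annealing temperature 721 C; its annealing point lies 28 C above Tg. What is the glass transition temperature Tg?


Rearrange T_anneal = Tg + offset for Tg:
  Tg = T_anneal - offset = 721 - 28 = 693 C

693 C


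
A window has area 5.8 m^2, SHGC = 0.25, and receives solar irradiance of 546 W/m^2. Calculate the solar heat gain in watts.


Solar heat gain: Q = Area * SHGC * Irradiance
  Q = 5.8 * 0.25 * 546 = 791.7 W

791.7 W


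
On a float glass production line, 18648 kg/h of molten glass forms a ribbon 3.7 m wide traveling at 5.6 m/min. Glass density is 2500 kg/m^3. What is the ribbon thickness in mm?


Ribbon cross-section from mass balance:
  Volume rate = throughput / density = 18648 / 2500 = 7.4592 m^3/h
  thickness = volume rate / (speed * 60 * width), i.e.
  thickness = throughput / (60 * speed * width * density) * 1000
  thickness = 18648 / (60 * 5.6 * 3.7 * 2500) * 1000 = 6.0 mm

6.0 mm


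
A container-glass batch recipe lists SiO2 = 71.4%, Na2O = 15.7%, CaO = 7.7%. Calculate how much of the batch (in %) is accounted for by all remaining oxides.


Sum the three major oxides:
  SiO2 + Na2O + CaO = 71.4 + 15.7 + 7.7 = 94.8%
Subtract from 100%:
  Others = 100 - 94.8 = 5.2%

5.2%


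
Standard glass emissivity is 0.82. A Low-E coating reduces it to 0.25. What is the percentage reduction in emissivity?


Percentage reduction = (1 - coated/uncoated) * 100
  Ratio = 0.25 / 0.82 = 0.3049
  Reduction = (1 - 0.3049) * 100 = 69.5%

69.5%


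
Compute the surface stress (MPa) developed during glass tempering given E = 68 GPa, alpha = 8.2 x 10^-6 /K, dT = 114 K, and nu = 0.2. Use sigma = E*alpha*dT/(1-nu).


Tempering stress: sigma = E * alpha * dT / (1 - nu)
  E (MPa) = 68 * 1000 = 68000
  Numerator = 68000 * (8.2 x 10^-6) * 114 = 63.5664
  Denominator = 1 - 0.2 = 0.8
  sigma = 63.5664 / 0.8 = 79.5 MPa

79.5 MPa


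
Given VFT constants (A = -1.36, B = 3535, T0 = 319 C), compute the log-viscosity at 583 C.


VFT equation: log(eta) = A + B / (T - T0)
  T - T0 = 583 - 319 = 264
  B / (T - T0) = 3535 / 264 = 13.39
  log(eta) = -1.36 + 13.39 = 12.03

12.03


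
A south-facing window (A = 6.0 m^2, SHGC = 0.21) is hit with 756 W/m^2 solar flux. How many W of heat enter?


Solar heat gain: Q = Area * SHGC * Irradiance
  Q = 6.0 * 0.21 * 756 = 952.6 W

952.6 W


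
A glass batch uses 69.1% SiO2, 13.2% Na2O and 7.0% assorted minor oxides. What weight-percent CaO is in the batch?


Pieces sum to 100%:
  CaO = 100 - (SiO2 + Na2O + others)
  CaO = 100 - (69.1 + 13.2 + 7.0) = 10.7%

10.7%


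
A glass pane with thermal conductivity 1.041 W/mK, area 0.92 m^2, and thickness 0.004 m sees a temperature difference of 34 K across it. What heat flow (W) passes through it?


Fourier's law: Q = k * A * dT / t
  Q = 1.041 * 0.92 * 34 / 0.004
  Q = 32.56248 / 0.004 = 8140.6 W

8140.6 W


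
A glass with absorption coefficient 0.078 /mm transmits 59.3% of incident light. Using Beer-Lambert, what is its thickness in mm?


Rearrange T = exp(-alpha * thickness):
  thickness = -ln(T) / alpha
  T = 59.3/100 = 0.593
  ln(T) = -0.52256
  -ln(T) = 0.52256
  thickness = 0.52256 / 0.078 = 6.7 mm

6.7 mm


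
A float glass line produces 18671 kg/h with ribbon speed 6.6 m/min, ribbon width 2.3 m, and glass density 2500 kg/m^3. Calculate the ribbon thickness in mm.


Ribbon cross-section from mass balance:
  Volume rate = throughput / density = 18671 / 2500 = 7.4684 m^3/h
  thickness = volume rate / (speed * 60 * width), i.e.
  thickness = throughput / (60 * speed * width * density) * 1000
  thickness = 18671 / (60 * 6.6 * 2.3 * 2500) * 1000 = 8.2 mm

8.2 mm


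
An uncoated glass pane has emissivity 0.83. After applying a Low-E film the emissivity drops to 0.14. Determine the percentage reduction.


Percentage reduction = (1 - coated/uncoated) * 100
  Ratio = 0.14 / 0.83 = 0.1687
  Reduction = (1 - 0.1687) * 100 = 83.1%

83.1%


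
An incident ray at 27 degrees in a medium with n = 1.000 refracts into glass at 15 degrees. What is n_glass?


Apply Snell's law: n1 * sin(theta1) = n2 * sin(theta2)
  n2 = n1 * sin(theta1) / sin(theta2)
  sin(27) = 0.45399
  sin(15) = 0.258819
  n2 = 1.000 * 0.45399 / 0.258819 = 1.7541

1.7541


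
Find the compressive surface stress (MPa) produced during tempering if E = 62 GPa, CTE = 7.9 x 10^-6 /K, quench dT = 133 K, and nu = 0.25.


Tempering stress: sigma = E * alpha * dT / (1 - nu)
  E (MPa) = 62 * 1000 = 62000
  Numerator = 62000 * (7.9 x 10^-6) * 133 = 65.1434
  Denominator = 1 - 0.25 = 0.75
  sigma = 65.1434 / 0.75 = 86.9 MPa

86.9 MPa


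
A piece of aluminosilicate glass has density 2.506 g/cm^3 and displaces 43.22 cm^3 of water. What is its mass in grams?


Rearrange rho = m / V:
  m = rho * V
  m = 2.506 * 43.22 = 108.309 g

108.309 g


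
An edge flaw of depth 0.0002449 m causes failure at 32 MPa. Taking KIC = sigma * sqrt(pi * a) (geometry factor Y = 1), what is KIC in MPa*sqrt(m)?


Fracture toughness: KIC = sigma * sqrt(pi * a)
  pi * a = pi * 0.0002449 = 0.000769376
  sqrt(pi * a) = 0.027738
  KIC = 32 * 0.027738 = 0.888 MPa*sqrt(m)

0.888 MPa*sqrt(m)


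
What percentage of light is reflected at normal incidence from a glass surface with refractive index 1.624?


Fresnel reflectance at normal incidence:
  R = ((n - 1)/(n + 1))^2
  (n - 1)/(n + 1) = (1.624 - 1)/(1.624 + 1) = 0.237805
  R = 0.237805^2 = 0.0565512
  R(%) = 0.0565512 * 100 = 5.655%

5.655%


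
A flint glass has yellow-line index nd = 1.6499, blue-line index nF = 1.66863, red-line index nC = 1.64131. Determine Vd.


Abbe number formula: Vd = (nd - 1) / (nF - nC)
  nd - 1 = 1.6499 - 1 = 0.6499
  nF - nC = 1.66863 - 1.64131 = 0.02732
  Vd = 0.6499 / 0.02732 = 23.79

23.79
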